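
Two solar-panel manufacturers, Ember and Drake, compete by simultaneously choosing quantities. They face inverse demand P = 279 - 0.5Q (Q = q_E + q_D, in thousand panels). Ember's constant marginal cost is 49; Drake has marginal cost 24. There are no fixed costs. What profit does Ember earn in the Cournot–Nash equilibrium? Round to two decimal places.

9338.89

Ember's profit: π_E = (279 - 0.5Q)q_E - (49q_E). Setting ∂π_E/∂q_E = 0: 230 - q_E - (1/2)(q_D) = 0.
Drake's first-order condition: 255 - q_D - (1/2)(q_E) = 0.
So q_E = (230 - (1/2)q_D) and q_D = (255 - (1/2)q_E).
Substituting one into the other gives q_E = 410/3 and q_D = 560/3.
Price P = 279 - (1/2)·(970/3) = 352/3.
Ember's profit: (352/3 - 49)·(410/3) = 9338.8889.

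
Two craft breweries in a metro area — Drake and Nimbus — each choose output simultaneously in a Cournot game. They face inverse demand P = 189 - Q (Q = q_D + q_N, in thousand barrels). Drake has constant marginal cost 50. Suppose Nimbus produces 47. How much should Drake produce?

With the rival's output fixed at 47, Drake's profit is π_D = (189 - 47 - q_D)q_D - (50q_D) = (142 - q_D)q_D - (50q_D).
∂π_D/∂q_D = 92 - 2q_D = 0, so q_D = 46.

46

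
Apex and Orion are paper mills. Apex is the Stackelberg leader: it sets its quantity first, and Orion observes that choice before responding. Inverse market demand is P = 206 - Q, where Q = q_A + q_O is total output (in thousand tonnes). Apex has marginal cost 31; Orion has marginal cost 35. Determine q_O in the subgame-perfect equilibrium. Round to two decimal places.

The follower Orion best-responds to any q_A: π_O = (206 - Q)q_O - 35q_O.
Setting the follower's marginal profit to zero, 171 - q_A - 2q_O = 0, i.e. q_O = (171 - q_A)/2.
The leader anticipates this reaction. Substituting into P = 206 - Q gives P = 241/2 - (1/2)q_A, so π_A = (241/2 - (1/2)q_A)q_A - 31q_A.
The leader's first-order condition 179/2 - q_A = 0 yields q_A = 179/2.
Then q_O = (171 - 179/2)/2 = 163/4.

40.75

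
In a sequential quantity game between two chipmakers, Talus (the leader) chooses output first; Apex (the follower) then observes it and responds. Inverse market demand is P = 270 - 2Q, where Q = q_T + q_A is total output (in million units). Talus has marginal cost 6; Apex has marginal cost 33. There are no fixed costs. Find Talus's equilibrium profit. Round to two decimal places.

5292.56

Solve by backward induction. Given q_T, the follower Apex maximises π_A = (270 - 2q_T - 2q_A)q_A - 33q_A.
Setting the follower's marginal profit to zero, 237 - 2q_T - 4q_A = 0, i.e. q_A = (237 - 2q_T)/4.
The leader anticipates this reaction. Substituting into P = 270 - 2Q gives P = 303/2 - q_T, so π_T = (303/2 - q_T)q_T - 6q_T.
Leader FOC: 291/2 - 2q_T = 0, so q_T = 291/4.
Then q_A = (237 - 2·(291/4))/4 = 183/8.
Price P = 270 - 2·(765/8) = 315/4.
Talus's profit: (315/4 - 6)·(291/4) = 5292.5625.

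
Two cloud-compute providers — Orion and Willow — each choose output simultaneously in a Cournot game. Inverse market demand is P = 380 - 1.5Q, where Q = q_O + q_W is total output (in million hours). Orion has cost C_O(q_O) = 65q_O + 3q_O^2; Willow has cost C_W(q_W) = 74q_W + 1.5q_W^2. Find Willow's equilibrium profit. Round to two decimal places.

Orion's profit: π_O = (380 - 1.5Q)q_O - (65q_O + 3q_O²). Setting ∂π_O/∂q_O = 0: 315 - 9q_O - (3/2)(q_W) = 0.
Willow's first-order condition: 306 - 6q_W - (3/2)(q_O) = 0.
So q_O = (315 - (3/2)q_W)/9 and q_W = (306 - (3/2)q_O)/6.
Substituting one into the other gives q_O = 636/23 and q_W = 1014/23.
Price P = 380 - (3/2)·(1650/23) = 272.3913.
Willow's profit: 272.3913·(1014/23) - 74·(1014/23) - (3/2)(1014/23)² = 5830.9792.

5830.98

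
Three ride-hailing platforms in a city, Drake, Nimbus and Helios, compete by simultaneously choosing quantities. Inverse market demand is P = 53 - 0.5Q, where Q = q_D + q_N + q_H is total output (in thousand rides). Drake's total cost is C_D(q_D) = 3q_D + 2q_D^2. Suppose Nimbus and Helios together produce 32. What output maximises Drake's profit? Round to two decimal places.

6.80

With rivals' combined output fixed at 32, Drake's profit is π_D = (53 - (1/2)·32 - (1/2)q_D)q_D - (3q_D + 2q_D²) = (37 - (1/2)q_D)q_D - (3q_D + 2q_D²).
∂π_D/∂q_D = 34 - 5q_D = 0, so q_D = 34/5.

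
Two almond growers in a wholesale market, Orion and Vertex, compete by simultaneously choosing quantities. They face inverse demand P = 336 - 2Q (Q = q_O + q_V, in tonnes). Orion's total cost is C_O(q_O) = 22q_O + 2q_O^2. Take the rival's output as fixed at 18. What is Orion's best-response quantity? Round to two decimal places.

34.75

With the rival's output fixed at 18, Orion's profit is π_O = (336 - 2·18 - 2q_O)q_O - (22q_O + 2q_O²) = (300 - 2q_O)q_O - (22q_O + 2q_O²).
∂π_O/∂q_O = 278 - 8q_O = 0, so q_O = 139/4.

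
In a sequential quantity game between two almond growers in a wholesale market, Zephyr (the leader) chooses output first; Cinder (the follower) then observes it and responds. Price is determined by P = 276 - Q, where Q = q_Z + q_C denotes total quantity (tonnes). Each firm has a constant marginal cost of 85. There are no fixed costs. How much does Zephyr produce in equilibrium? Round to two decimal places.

95.50

Solve by backward induction. Given q_Z, the follower Cinder maximises π_C = (276 - q_Z - q_C)q_C - 85q_C.
Setting the follower's marginal profit to zero, 191 - q_Z - 2q_C = 0, i.e. q_C = (191 - q_Z)/2.
Zephyr substitutes q_C(q_Z) into its own profit: π_Z = q_Z(276 - q_Z - (191 - q_Z)/2) - 85q_Z = (361/2 - (1/2)q_Z)q_Z - 85q_Z.
Leader FOC: 191/2 - q_Z = 0, so q_Z = 191/2.
Then q_C = (191 - 191/2)/2 = 191/4.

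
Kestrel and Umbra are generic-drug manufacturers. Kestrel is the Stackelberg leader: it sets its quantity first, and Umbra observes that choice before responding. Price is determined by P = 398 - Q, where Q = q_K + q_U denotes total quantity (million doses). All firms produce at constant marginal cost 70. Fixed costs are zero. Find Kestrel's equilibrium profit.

13448

The follower Umbra best-responds to any q_K: π_U = (398 - Q)q_U - 70q_U.
Setting the follower's marginal profit to zero, 328 - q_K - 2q_U = 0, i.e. q_U = (328 - q_K)/2.
The leader anticipates this reaction. Substituting into P = 398 - Q gives P = 234 - (1/2)q_K, so π_K = (234 - (1/2)q_K)q_K - 70q_K.
Leader FOC: 164 - q_K = 0, so q_K = 164.
Then q_U = (328 - 164)/2 = 82.
Price P = 398 - 246 = 152.
Kestrel's profit: (152 - 70)·164 = 13448.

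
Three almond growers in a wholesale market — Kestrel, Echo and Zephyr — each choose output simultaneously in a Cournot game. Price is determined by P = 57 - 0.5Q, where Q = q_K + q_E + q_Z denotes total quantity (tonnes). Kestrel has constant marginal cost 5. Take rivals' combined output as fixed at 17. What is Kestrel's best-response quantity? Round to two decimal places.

With rivals' combined output fixed at 17, Kestrel's profit is π_K = (57 - (1/2)·17 - (1/2)q_K)q_K - (5q_K) = (97/2 - (1/2)q_K)q_K - (5q_K).
∂π_K/∂q_K = 87/2 - q_K = 0, so q_K = 87/2.

43.50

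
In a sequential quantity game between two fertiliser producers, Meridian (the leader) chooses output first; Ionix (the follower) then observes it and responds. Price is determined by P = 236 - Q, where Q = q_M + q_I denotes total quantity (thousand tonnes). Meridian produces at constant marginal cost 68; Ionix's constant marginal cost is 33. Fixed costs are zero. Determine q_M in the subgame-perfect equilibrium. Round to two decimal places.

66.50

Solve by backward induction. Given q_M, the follower Ionix maximises π_I = (236 - q_M - q_I)q_I - 33q_I.
Setting the follower's marginal profit to zero, 203 - q_M - 2q_I = 0, i.e. q_I = (203 - q_M)/2.
Meridian substitutes q_I(q_M) into its own profit: π_M = q_M(236 - q_M - (203 - q_M)/2) - 68q_M = (269/2 - (1/2)q_M)q_M - 68q_M.
Leader FOC: 133/2 - q_M = 0, so q_M = 133/2.
Then q_I = (203 - 133/2)/2 = 273/4.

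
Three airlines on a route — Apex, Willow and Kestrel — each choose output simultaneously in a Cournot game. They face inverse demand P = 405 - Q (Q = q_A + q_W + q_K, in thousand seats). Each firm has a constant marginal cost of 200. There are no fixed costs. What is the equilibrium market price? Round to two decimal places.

251.25

A representative firm's profit is π_i = q_i(405 - Q) - 200q_i.
Setting ∂π_i/∂q_i = 0 with rivals' quantities fixed: 205 - 2q_i - Σ_{j≠i} q_j = 0.
By symmetry each firm produces the same amount; substituting Σ_{j≠i} q_j = 2q_i yields q_i = 205/4.
Total output Q = 615/4, so price P = 405 - 615/4 = 1005/4.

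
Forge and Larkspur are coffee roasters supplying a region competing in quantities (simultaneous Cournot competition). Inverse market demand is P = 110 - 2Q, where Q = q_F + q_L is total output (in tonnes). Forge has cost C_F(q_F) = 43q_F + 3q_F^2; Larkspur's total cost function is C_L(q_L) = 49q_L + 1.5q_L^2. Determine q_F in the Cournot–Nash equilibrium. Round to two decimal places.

Forge's profit: π_F = (110 - 2Q)q_F - (43q_F + 3q_F²). Setting ∂π_F/∂q_F = 0: 67 - 10q_F - 2(q_L) = 0.
Larkspur's profit: π_L = (110 - 2Q)q_L - (49q_L + (3/2)q_L²). Setting ∂π_L/∂q_L = 0: 61 - 7q_L - 2(q_F) = 0.
Best responses: q_F = (67 - 2q_L)/10, q_L = (61 - 2q_F)/7.
Solving the pair: q_F = 347/66, q_L = 238/33.

5.26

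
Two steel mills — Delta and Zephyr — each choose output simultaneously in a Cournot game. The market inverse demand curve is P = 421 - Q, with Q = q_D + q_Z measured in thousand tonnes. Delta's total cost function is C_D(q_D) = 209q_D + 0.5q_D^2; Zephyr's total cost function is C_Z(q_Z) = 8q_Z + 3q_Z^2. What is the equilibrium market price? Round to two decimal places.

Delta's profit: π_D = (421 - Q)q_D - (209q_D + (1/2)q_D²). Setting ∂π_D/∂q_D = 0: 212 - 3q_D - (q_Z) = 0.
Zephyr's first-order condition: 413 - 8q_Z - (q_D) = 0.
Best responses: q_D = (212 - q_Z)/3, q_Z = (413 - q_D)/8.
Substituting one into the other gives q_D = 1283/23 and q_Z = 1027/23.
Total output Q = 100.4348, so price P = 421 - 100.4348 = 320.5652.

320.57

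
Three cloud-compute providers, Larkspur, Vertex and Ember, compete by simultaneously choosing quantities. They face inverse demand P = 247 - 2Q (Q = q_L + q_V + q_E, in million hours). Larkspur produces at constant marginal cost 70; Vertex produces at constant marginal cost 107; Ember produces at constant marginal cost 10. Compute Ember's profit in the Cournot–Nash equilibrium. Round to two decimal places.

Larkspur's profit: π_L = (247 - 2Q)q_L - (70q_L). Setting ∂π_L/∂q_L = 0: 177 - 4q_L - 2(q_V + q_E) = 0.
Vertex's profit: π_V = (247 - 2Q)q_V - (107q_V). Setting ∂π_V/∂q_V = 0: 140 - 4q_V - 2(q_L + q_E) = 0.
Ember's profit: π_E = (247 - 2Q)q_E - (10q_E). Setting ∂π_E/∂q_E = 0: 237 - 4q_E - 2(q_L + q_V) = 0.
Summing all 3 equations gives 554 − 8Q = 0, hence Q = 277/4.
Back-substituting: q_L = (177 − 277/2)/2 = 77/4, q_V = (140 − 277/2)/2 = 3/4, q_E = (237 − 277/2)/2 = 197/4.
Price P = 247 - 2·(277/4) = 217/2.
Ember's profit: (217/2 - 10)·(197/4) = 4851.1250.

4851.13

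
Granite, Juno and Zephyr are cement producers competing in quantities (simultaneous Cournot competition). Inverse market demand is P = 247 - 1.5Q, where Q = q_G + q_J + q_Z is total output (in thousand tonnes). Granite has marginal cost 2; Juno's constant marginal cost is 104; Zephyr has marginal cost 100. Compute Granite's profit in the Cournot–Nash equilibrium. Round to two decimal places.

Granite's profit: π_G = (247 - 1.5Q)q_G - (2q_G). Setting ∂π_G/∂q_G = 0: 245 - 3q_G - (3/2)(q_J + q_Z) = 0.
Juno's profit: π_J = (247 - 1.5Q)q_J - (104q_J). Setting ∂π_J/∂q_J = 0: 143 - 3q_J - (3/2)(q_G + q_Z) = 0.
Zephyr's first-order condition: 147 - 3q_Z - (3/2)(q_G + q_J) = 0.
Summing all 3 equations gives 535 − 6Q = 0, hence Q = 535/6.
Back-substituting: q_G = (245 − 535/4)/(3/2) = 445/6, q_J = (143 − 535/4)/(3/2) = 37/6, q_Z = (147 − 535/4)/(3/2) = 53/6.
Price P = 247 - (3/2)·(535/6) = 453/4.
Granite's profit: (453/4 - 2)·(445/6) = 8251.0417.

8251.04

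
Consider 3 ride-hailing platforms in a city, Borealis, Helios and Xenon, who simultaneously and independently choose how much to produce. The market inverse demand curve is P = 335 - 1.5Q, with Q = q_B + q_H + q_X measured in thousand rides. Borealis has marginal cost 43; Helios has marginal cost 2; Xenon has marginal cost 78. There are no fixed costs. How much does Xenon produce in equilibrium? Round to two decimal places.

24.33

Borealis's profit: π_B = (335 - 1.5Q)q_B - (43q_B). Setting ∂π_B/∂q_B = 0: 292 - 3q_B - (3/2)(q_H + q_X) = 0.
Helios's first-order condition: 333 - 3q_H - (3/2)(q_B + q_X) = 0.
Xenon's first-order condition: 257 - 3q_X - (3/2)(q_B + q_H) = 0.
Adding the 3 first-order conditions: 882 − 6Q = 0, so Q = 147.
Back-substituting: q_B = (292 − 441/2)/(3/2) = 143/3, q_H = (333 − 441/2)/(3/2) = 75, q_X = (257 − 441/2)/(3/2) = 73/3.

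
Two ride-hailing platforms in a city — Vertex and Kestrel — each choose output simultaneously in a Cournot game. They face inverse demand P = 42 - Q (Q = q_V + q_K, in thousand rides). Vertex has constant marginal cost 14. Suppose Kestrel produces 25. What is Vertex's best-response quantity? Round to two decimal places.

1.50

With the rival's output fixed at 25, Vertex's profit is π_V = (42 - 25 - q_V)q_V - (14q_V) = (17 - q_V)q_V - (14q_V).
∂π_V/∂q_V = 3 - 2q_V = 0, so q_V = 3/2.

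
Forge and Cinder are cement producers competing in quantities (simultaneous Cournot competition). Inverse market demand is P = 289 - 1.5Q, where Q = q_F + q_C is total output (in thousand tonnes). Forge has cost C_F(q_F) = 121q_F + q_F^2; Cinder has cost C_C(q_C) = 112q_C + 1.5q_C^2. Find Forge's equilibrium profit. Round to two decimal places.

Forge's profit: π_F = (289 - 1.5Q)q_F - (121q_F + q_F²). Setting ∂π_F/∂q_F = 0: 168 - 5q_F - (3/2)(q_C) = 0.
Cinder's first-order condition: 177 - 6q_C - (3/2)(q_F) = 0.
Rearranging gives the reaction functions q_F = (168 - (3/2)q_C)/5 and q_C = (177 - (3/2)q_F)/6.
Substituting one into the other gives q_F = 990/37 and q_C = 844/37.
Price P = 289 - (3/2)·(1834/37) = 214.6486.
Forge's profit: 214.6486·(990/37) - 121·(990/37) - (990/37)² = 1789.8101.

1789.81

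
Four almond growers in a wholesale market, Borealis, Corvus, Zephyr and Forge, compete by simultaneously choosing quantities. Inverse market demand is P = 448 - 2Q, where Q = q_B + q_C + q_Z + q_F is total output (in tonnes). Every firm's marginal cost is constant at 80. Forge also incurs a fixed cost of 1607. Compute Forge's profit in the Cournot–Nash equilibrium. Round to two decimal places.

Each firm earns π_i = (448 - 2Q)q_i - 80q_i.
First-order condition (treating rivals' output as given): 368 - 4q_i - 2·Σ_{j≠i} q_j = 0.
With identical firms every q_j equals q_i, so Σ_{j≠i} q_j = 3q_i and 368 = 10q_i, giving q_i = 184/5.
Price P = 448 - 2·(736/5) = 768/5.
Forge's profit: (768/5 - 80)·(184/5) - 1607 = 1101.4800.

1101.48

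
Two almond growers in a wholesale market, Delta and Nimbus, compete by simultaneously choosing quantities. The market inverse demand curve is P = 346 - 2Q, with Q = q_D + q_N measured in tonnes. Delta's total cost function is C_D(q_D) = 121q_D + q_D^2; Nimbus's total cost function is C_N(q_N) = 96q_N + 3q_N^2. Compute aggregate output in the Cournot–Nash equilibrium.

50

Delta's profit: π_D = (346 - 2Q)q_D - (121q_D + q_D²). Setting ∂π_D/∂q_D = 0: 225 - 6q_D - 2(q_N) = 0.
Nimbus's first-order condition: 250 - 10q_N - 2(q_D) = 0.
So q_D = (225 - 2q_N)/6 and q_N = (250 - 2q_D)/10.
Solving the pair: q_D = 125/4, q_N = 75/4.
Total output Q = 125/4 + 75/4 = 50.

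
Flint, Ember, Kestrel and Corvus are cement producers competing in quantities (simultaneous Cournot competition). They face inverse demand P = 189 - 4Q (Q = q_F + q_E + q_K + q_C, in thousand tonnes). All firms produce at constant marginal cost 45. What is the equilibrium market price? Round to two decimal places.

Each firm earns π_i = (189 - 4Q)q_i - 45q_i.
Setting ∂π_i/∂q_i = 0 with rivals' quantities fixed: 144 - 8q_i - 4·Σ_{j≠i} q_j = 0.
By symmetry each firm produces the same amount; substituting Σ_{j≠i} q_j = 3q_i yields q_i = 144/20 = 36/5.
Total output Q = 144/5, so price P = 189 - 4·(144/5) = 369/5.

73.80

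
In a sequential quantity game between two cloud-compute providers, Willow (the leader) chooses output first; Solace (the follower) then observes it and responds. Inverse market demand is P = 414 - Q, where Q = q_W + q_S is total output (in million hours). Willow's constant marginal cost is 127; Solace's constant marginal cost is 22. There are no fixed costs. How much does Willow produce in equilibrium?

91

Solve by backward induction. Given q_W, the follower Solace maximises π_S = (414 - q_W - q_S)q_S - 22q_S.
Setting the follower's marginal profit to zero, 392 - q_W - 2q_S = 0, i.e. q_S = (392 - q_W)/2.
Willow substitutes q_S(q_W) into its own profit: π_W = q_W(414 - q_W - (392 - q_W)/2) - 127q_W = (218 - (1/2)q_W)q_W - 127q_W.
Maximising: ∂π_W/∂q_W = 91 - q_W = 0, giving q_W = 91.
Then q_S = (392 - 91)/2 = 301/2.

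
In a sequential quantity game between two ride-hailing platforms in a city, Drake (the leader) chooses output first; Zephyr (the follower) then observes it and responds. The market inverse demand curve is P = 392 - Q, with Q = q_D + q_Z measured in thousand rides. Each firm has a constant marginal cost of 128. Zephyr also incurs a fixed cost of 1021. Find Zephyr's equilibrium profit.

3335

The follower Zephyr best-responds to any q_D: π_Z = (392 - Q)q_Z - 128q_Z.
Setting the follower's marginal profit to zero, 264 - q_D - 2q_Z = 0, i.e. q_Z = (264 - q_D)/2.
Drake substitutes q_Z(q_D) into its own profit: π_D = q_D(392 - q_D - (264 - q_D)/2) - 128q_D = (260 - (1/2)q_D)q_D - 128q_D.
The leader's first-order condition 132 - q_D = 0 yields q_D = 132.
Then q_Z = (264 - 132)/2 = 66.
Price P = 392 - 198 = 194.
Zephyr's profit: (194 - 128)·66 - 1021 = 3335.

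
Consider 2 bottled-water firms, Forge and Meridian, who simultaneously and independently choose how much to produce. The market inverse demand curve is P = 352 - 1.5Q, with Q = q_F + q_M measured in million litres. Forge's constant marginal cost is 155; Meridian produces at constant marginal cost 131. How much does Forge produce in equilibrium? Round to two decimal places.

Forge's profit: π_F = (352 - 1.5Q)q_F - (155q_F). Setting ∂π_F/∂q_F = 0: 197 - 3q_F - (3/2)(q_M) = 0.
Meridian's profit: π_M = (352 - 1.5Q)q_M - (131q_M). Setting ∂π_M/∂q_M = 0: 221 - 3q_M - (3/2)(q_F) = 0.
So q_F = (197 - (3/2)q_M)/3 and q_M = (221 - (3/2)q_F)/3.
Solving the pair: q_F = 346/9, q_M = 490/9.

38.44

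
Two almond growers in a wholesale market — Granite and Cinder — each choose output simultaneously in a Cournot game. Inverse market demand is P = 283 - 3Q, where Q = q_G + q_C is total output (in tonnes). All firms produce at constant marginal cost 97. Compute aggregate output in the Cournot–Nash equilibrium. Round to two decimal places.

Each firm earns π_i = (283 - 3Q)q_i - 97q_i.
First-order condition (treating rivals' output as given): 186 - 6q_i - 3q_j = 0.
By symmetry each firm produces the same amount; substituting q_j = q_i yields q_i = 186/9 = 62/3.
Total output Q = 62/3 + 62/3 = 124/3.

41.33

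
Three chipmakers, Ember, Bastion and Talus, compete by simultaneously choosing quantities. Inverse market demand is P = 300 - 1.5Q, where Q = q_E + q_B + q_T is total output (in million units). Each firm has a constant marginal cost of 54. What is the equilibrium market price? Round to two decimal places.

Each firm earns π_i = (300 - 1.5Q)q_i - 54q_i.
Setting ∂π_i/∂q_i = 0 with rivals' quantities fixed: 246 - 3q_i - (3/2)·Σ_{j≠i} q_j = 0.
With identical firms every q_j equals q_i, so Σ_{j≠i} q_j = 2q_i and 246 = 6q_i, giving q_i = 41.
Total output Q = 123, so price P = 300 - (3/2)·123 = 231/2.

115.50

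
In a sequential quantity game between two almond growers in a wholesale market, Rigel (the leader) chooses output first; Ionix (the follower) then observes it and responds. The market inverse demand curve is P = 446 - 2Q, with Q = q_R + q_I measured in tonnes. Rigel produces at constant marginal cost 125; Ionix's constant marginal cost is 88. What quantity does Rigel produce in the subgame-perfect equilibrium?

71

Solve by backward induction. Given q_R, the follower Ionix maximises π_I = (446 - 2q_R - 2q_I)q_I - 88q_I.
Setting the follower's marginal profit to zero, 358 - 2q_R - 4q_I = 0, i.e. q_I = (358 - 2q_R)/4.
The leader anticipates this reaction. Substituting into P = 446 - 2Q gives P = 267 - q_R, so π_R = (267 - q_R)q_R - 125q_R.
Leader FOC: 142 - 2q_R = 0, so q_R = 71.
Then q_I = (358 - 2·71)/4 = 54.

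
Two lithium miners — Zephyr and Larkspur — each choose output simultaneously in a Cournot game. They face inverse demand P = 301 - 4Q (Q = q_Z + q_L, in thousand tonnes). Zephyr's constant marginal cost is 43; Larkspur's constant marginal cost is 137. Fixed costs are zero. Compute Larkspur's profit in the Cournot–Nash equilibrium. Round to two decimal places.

136.11

Zephyr's profit: π_Z = (301 - 4Q)q_Z - (43q_Z). Setting ∂π_Z/∂q_Z = 0: 258 - 8q_Z - 4(q_L) = 0.
Larkspur's first-order condition: 164 - 8q_L - 4(q_Z) = 0.
Best responses: q_Z = (258 - 4q_L)/8, q_L = (164 - 4q_Z)/8.
Substituting one into the other gives q_Z = 88/3 and q_L = 35/6.
Price P = 301 - 4·(211/6) = 481/3.
Larkspur's profit: (481/3 - 137)·(35/6) = 1225/9.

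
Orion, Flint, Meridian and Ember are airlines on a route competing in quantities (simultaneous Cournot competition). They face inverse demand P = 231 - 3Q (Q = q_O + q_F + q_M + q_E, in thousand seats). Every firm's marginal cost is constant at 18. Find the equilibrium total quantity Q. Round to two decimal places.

A representative firm's profit is π_i = q_i(231 - 3Q) - 18q_i.
Setting ∂π_i/∂q_i = 0 with rivals' quantities fixed: 213 - 6q_i - 3·Σ_{j≠i} q_j = 0.
By symmetry each firm produces the same amount; substituting Σ_{j≠i} q_j = 3q_i yields q_i = 213/15 = 71/5.
Total output Q = 71/5 + 71/5 + 71/5 + 71/5 = 284/5.

56.80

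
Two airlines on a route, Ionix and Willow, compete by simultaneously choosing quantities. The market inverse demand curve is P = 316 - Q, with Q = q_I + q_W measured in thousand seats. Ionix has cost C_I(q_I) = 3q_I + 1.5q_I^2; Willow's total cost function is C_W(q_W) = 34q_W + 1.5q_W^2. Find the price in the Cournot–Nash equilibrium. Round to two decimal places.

Ionix's profit: π_I = (316 - Q)q_I - (3q_I + (3/2)q_I²). Setting ∂π_I/∂q_I = 0: 313 - 5q_I - (q_W) = 0.
Willow's profit: π_W = (316 - Q)q_W - (34q_W + (3/2)q_W²). Setting ∂π_W/∂q_W = 0: 282 - 5q_W - (q_I) = 0.
So q_I = (313 - q_W)/5 and q_W = (282 - q_I)/5.
Solving the pair: q_I = 1283/24, q_W = 1097/24.
Total output Q = 595/6, so price P = 316 - 595/6 = 1301/6.

216.83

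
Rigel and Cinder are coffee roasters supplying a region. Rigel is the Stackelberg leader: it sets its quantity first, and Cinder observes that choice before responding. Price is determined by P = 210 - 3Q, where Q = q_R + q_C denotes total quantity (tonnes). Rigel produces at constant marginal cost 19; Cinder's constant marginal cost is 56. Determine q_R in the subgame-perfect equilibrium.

Solve by backward induction. Given q_R, the follower Cinder maximises π_C = (210 - 3q_R - 3q_C)q_C - 56q_C.
Setting the follower's marginal profit to zero, 154 - 3q_R - 6q_C = 0, i.e. q_C = (154 - 3q_R)/6.
The leader anticipates this reaction. Substituting into P = 210 - 3Q gives P = 133 - (3/2)q_R, so π_R = (133 - (3/2)q_R)q_R - 19q_R.
The leader's first-order condition 114 - 3q_R = 0 yields q_R = 38.
Then q_C = (154 - 3·38)/6 = 20/3.

38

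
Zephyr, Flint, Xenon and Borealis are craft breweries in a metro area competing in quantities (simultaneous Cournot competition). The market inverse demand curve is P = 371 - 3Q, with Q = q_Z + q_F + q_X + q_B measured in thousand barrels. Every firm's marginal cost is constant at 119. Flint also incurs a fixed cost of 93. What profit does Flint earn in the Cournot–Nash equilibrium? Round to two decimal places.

753.72

Each firm earns π_i = (371 - 3Q)q_i - 119q_i.
Setting ∂π_i/∂q_i = 0 with rivals' quantities fixed: 252 - 6q_i - 3·Σ_{j≠i} q_j = 0.
By symmetry each firm produces the same amount; substituting Σ_{j≠i} q_j = 3q_i yields q_i = 252/15 = 84/5.
Price P = 371 - 3·(336/5) = 847/5.
Flint's profit: (847/5 - 119)·(84/5) - 93 = 753.7200.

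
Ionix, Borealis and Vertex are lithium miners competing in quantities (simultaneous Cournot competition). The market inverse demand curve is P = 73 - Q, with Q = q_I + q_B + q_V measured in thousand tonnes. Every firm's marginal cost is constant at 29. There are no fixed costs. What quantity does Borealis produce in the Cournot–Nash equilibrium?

11

Each firm earns π_i = (73 - Q)q_i - 29q_i.
First-order condition (treating rivals' output as given): 44 - 2q_i - Σ_{j≠i} q_j = 0.
By symmetry each firm produces the same amount; substituting Σ_{j≠i} q_j = 2q_i yields q_i = 44/4 = 11.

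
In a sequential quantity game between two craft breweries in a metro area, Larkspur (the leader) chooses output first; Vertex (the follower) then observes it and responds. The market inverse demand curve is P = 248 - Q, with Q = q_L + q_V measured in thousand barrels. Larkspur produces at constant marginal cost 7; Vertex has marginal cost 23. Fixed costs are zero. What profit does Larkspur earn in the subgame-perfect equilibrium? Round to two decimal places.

8256.13

The follower Vertex best-responds to any q_L: π_V = (248 - Q)q_V - 23q_V.
∂π_V/∂q_V = 225 - q_L - 2q_V = 0 gives the reaction function q_V = (225 - q_L)/2.
The leader anticipates this reaction. Substituting into P = 248 - Q gives P = 271/2 - (1/2)q_L, so π_L = (271/2 - (1/2)q_L)q_L - 7q_L.
The leader's first-order condition 257/2 - q_L = 0 yields q_L = 257/2.
Then q_V = (225 - 257/2)/2 = 193/4.
Price P = 248 - 707/4 = 285/4.
Larkspur's profit: (285/4 - 7)·(257/2) = 8256.1250.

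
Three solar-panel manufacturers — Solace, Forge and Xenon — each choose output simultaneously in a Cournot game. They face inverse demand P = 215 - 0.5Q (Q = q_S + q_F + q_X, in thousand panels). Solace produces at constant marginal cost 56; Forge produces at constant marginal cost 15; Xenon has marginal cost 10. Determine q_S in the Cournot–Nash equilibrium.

36

Solace's profit: π_S = (215 - 0.5Q)q_S - (56q_S). Setting ∂π_S/∂q_S = 0: 159 - q_S - (1/2)(q_F + q_X) = 0.
Forge's first-order condition: 200 - q_F - (1/2)(q_S + q_X) = 0.
Xenon's first-order condition: 205 - q_X - (1/2)(q_S + q_F) = 0.
Adding the 3 first-order conditions: 564 − 2Q = 0, so Q = 282.
Back-substituting: q_S = (159 − 141)/(1/2) = 36, q_F = (200 − 141)/(1/2) = 118, q_X = (205 − 141)/(1/2) = 128.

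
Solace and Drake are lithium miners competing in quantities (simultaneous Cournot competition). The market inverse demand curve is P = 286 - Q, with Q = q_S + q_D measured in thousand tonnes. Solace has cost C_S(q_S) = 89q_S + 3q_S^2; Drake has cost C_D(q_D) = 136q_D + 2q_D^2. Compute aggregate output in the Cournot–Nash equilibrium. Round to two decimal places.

Solace's profit: π_S = (286 - Q)q_S - (89q_S + 3q_S²). Setting ∂π_S/∂q_S = 0: 197 - 8q_S - (q_D) = 0.
Drake's first-order condition: 150 - 6q_D - (q_S) = 0.
So q_S = (197 - q_D)/8 and q_D = (150 - q_S)/6.
Solving the pair: q_S = 1032/47, q_D = 1003/47.
Total output Q = 1032/47 + 1003/47 = 43.2979.

43.30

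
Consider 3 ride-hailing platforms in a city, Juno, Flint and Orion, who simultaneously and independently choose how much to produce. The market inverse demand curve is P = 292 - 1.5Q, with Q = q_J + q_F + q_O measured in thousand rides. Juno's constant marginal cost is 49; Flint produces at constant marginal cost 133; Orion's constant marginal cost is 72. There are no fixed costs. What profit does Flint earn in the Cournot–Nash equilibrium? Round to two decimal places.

Juno's profit: π_J = (292 - 1.5Q)q_J - (49q_J). Setting ∂π_J/∂q_J = 0: 243 - 3q_J - (3/2)(q_F + q_O) = 0.
Flint's profit: π_F = (292 - 1.5Q)q_F - (133q_F). Setting ∂π_F/∂q_F = 0: 159 - 3q_F - (3/2)(q_J + q_O) = 0.
Orion's profit: π_O = (292 - 1.5Q)q_O - (72q_O). Setting ∂π_O/∂q_O = 0: 220 - 3q_O - (3/2)(q_J + q_F) = 0.
Adding the 3 first-order conditions: 622 − 6Q = 0, so Q = 311/3.
Back-substituting: q_J = (243 − 311/2)/(3/2) = 175/3, q_F = (159 − 311/2)/(3/2) = 7/3, q_O = (220 − 311/2)/(3/2) = 43.
Price P = 292 - (3/2)·(311/3) = 273/2.
Flint's profit: (273/2 - 133)·(7/3) = 49/6.

8.17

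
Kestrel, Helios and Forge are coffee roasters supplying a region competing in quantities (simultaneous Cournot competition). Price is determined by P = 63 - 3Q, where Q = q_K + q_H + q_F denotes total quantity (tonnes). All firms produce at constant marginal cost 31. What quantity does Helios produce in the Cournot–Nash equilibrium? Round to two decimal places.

2.67

Each firm earns π_i = (63 - 3Q)q_i - 31q_i.
First-order condition (treating rivals' output as given): 32 - 6q_i - 3·Σ_{j≠i} q_j = 0.
By symmetry each firm produces the same amount; substituting Σ_{j≠i} q_j = 2q_i yields q_i = 32/12 = 8/3.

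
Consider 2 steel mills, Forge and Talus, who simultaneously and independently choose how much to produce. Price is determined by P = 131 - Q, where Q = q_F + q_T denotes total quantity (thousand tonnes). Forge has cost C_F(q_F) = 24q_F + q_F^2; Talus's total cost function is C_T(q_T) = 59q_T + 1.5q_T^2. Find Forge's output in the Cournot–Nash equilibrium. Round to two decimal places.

Forge's profit: π_F = (131 - Q)q_F - (24q_F + q_F²). Setting ∂π_F/∂q_F = 0: 107 - 4q_F - (q_T) = 0.
Talus's first-order condition: 72 - 5q_T - (q_F) = 0.
Rearranging gives the reaction functions q_F = (107 - q_T)/4 and q_T = (72 - q_F)/5.
Substituting one into the other gives q_F = 463/19 and q_T = 181/19.

24.37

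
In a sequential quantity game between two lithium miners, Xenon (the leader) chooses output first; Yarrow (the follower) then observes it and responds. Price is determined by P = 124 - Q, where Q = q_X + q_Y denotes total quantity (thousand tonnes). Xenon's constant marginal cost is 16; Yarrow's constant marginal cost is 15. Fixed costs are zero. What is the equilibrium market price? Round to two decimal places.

Solve by backward induction. Given q_X, the follower Yarrow maximises π_Y = (124 - q_X - q_Y)q_Y - 15q_Y.
Setting the follower's marginal profit to zero, 109 - q_X - 2q_Y = 0, i.e. q_Y = (109 - q_X)/2.
Xenon substitutes q_Y(q_X) into its own profit: π_X = q_X(124 - q_X - (109 - q_X)/2) - 16q_X = (139/2 - (1/2)q_X)q_X - 16q_X.
Maximising: ∂π_X/∂q_X = 107/2 - q_X = 0, giving q_X = 107/2.
Then q_Y = (109 - 107/2)/2 = 111/4.
Total output Q = 325/4, so price P = 124 - 325/4 = 171/4.

42.75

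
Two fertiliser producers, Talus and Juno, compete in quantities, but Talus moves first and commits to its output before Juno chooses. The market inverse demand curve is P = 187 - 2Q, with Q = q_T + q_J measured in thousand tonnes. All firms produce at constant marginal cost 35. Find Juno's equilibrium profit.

722

Solve by backward induction. Given q_T, the follower Juno maximises π_J = (187 - 2q_T - 2q_J)q_J - 35q_J.
∂π_J/∂q_J = 152 - 2q_T - 4q_J = 0 gives the reaction function q_J = (152 - 2q_T)/4.
The leader anticipates this reaction. Substituting into P = 187 - 2Q gives P = 111 - q_T, so π_T = (111 - q_T)q_T - 35q_T.
Maximising: ∂π_T/∂q_T = 76 - 2q_T = 0, giving q_T = 38.
Then q_J = (152 - 2·38)/4 = 19.
Price P = 187 - 2·57 = 73.
Juno's profit: (73 - 35)·19 = 722.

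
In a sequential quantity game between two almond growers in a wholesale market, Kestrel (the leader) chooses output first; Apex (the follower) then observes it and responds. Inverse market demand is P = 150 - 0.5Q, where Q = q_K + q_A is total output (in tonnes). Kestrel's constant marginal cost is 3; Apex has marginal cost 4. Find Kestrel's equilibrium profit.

5476

The follower Apex best-responds to any q_K: π_A = (150 - 0.5Q)q_A - 4q_A.
Follower FOC: 146 - (1/2)q_K - q_A = 0, so q_A(q_K) = (146 - (1/2)q_K).
The leader anticipates this reaction. Substituting into P = 150 - 0.5Q gives P = 77 - (1/4)q_K, so π_K = (77 - (1/4)q_K)q_K - 3q_K.
Maximising: ∂π_K/∂q_K = 74 - (1/2)q_K = 0, giving q_K = 148.
Then q_A = (146 - (1/2)·148) = 72.
Price P = 150 - (1/2)·220 = 40.
Kestrel's profit: (40 - 3)·148 = 5476.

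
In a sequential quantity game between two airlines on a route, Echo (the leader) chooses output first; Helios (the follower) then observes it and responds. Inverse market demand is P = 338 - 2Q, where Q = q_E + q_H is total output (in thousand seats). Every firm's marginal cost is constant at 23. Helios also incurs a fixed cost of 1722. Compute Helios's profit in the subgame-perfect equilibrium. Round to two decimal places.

The follower Helios best-responds to any q_E: π_H = (338 - 2Q)q_H - 23q_H.
Follower FOC: 315 - 2q_E - 4q_H = 0, so q_H(q_E) = (315 - 2q_E)/4.
Echo substitutes q_H(q_E) into its own profit: π_E = q_E(338 - 2q_E - (315 - 2q_E)/2) - 23q_E = (361/2 - q_E)q_E - 23q_E.
Leader FOC: 315/2 - 2q_E = 0, so q_E = 315/4.
Then q_H = (315 - 2·(315/4))/4 = 315/8.
Price P = 338 - 2·(945/8) = 407/4.
Helios's profit: (407/4 - 23)·(315/8) - 1722 = 1378.7813.

1378.78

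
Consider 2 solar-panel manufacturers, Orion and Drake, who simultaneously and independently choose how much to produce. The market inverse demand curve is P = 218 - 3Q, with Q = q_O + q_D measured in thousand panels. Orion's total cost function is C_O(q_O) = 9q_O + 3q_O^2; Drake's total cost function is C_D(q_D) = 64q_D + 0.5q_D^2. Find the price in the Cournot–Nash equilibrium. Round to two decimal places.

Orion's profit: π_O = (218 - 3Q)q_O - (9q_O + 3q_O²). Setting ∂π_O/∂q_O = 0: 209 - 12q_O - 3(q_D) = 0.
Drake's profit: π_D = (218 - 3Q)q_D - (64q_D + (1/2)q_D²). Setting ∂π_D/∂q_D = 0: 154 - 7q_D - 3(q_O) = 0.
So q_O = (209 - 3q_D)/12 and q_D = (154 - 3q_O)/7.
Solving the pair: q_O = 1001/75, q_D = 407/25.
Total output Q = 29.6267, so price P = 218 - 3·29.6267 = 129.1200.

129.12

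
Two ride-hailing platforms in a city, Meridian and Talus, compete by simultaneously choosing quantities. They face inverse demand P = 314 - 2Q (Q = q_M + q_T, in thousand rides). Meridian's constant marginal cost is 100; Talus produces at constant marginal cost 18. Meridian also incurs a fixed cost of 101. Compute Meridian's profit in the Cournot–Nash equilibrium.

867

Meridian's profit: π_M = (314 - 2Q)q_M - (100q_M). Setting ∂π_M/∂q_M = 0: 214 - 4q_M - 2(q_T) = 0.
Talus's profit: π_T = (314 - 2Q)q_T - (18q_T). Setting ∂π_T/∂q_T = 0: 296 - 4q_T - 2(q_M) = 0.
So q_M = (214 - 2q_T)/4 and q_T = (296 - 2q_M)/4.
Solving the pair: q_M = 22, q_T = 63.
Price P = 314 - 2·85 = 144.
Meridian's profit: (144 - 100)·22 - 101 = 867.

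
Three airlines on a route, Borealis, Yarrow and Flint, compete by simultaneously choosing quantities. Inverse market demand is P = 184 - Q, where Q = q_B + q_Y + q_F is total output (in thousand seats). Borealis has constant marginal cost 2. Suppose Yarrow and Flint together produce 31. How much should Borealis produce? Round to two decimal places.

With rivals' combined output fixed at 31, Borealis's profit is π_B = (184 - 31 - q_B)q_B - (2q_B) = (153 - q_B)q_B - (2q_B).
∂π_B/∂q_B = 151 - 2q_B = 0, so q_B = 151/2.

75.50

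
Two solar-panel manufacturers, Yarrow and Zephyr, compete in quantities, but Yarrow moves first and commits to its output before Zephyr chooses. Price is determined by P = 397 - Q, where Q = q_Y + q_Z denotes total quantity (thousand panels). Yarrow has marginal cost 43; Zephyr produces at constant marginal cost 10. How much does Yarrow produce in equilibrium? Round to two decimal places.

160.50

The follower Zephyr best-responds to any q_Y: π_Z = (397 - Q)q_Z - 10q_Z.
∂π_Z/∂q_Z = 387 - q_Y - 2q_Z = 0 gives the reaction function q_Z = (387 - q_Y)/2.
Yarrow substitutes q_Z(q_Y) into its own profit: π_Y = q_Y(397 - q_Y - (387 - q_Y)/2) - 43q_Y = (407/2 - (1/2)q_Y)q_Y - 43q_Y.
Leader FOC: 321/2 - q_Y = 0, so q_Y = 321/2.
Then q_Z = (387 - 321/2)/2 = 453/4.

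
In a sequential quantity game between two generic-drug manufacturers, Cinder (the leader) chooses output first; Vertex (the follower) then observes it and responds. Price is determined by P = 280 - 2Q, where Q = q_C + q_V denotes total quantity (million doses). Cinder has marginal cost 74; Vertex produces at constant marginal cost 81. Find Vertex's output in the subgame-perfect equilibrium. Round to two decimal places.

Solve by backward induction. Given q_C, the follower Vertex maximises π_V = (280 - 2q_C - 2q_V)q_V - 81q_V.
∂π_V/∂q_V = 199 - 2q_C - 4q_V = 0 gives the reaction function q_V = (199 - 2q_C)/4.
Cinder substitutes q_V(q_C) into its own profit: π_C = q_C(280 - 2q_C - (199 - 2q_C)/2) - 74q_C = (361/2 - q_C)q_C - 74q_C.
The leader's first-order condition 213/2 - 2q_C = 0 yields q_C = 213/4.
Then q_V = (199 - 2·(213/4))/4 = 185/8.

23.13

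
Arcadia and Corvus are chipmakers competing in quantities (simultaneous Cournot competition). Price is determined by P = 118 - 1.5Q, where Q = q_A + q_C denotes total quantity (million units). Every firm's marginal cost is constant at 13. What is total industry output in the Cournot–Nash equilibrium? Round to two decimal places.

46.67

Each firm earns π_i = (118 - 1.5Q)q_i - 13q_i.
First-order condition (treating rivals' output as given): 105 - 3q_i - (3/2)q_j = 0.
By symmetry each firm produces the same amount; substituting q_j = q_i yields q_i = 105/(9/2) = 70/3.
Total output Q = 70/3 + 70/3 = 140/3.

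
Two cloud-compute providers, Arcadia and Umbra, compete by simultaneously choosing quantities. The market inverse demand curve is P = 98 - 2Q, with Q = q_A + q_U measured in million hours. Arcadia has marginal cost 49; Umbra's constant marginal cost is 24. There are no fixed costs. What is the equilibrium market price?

57

Arcadia's profit: π_A = (98 - 2Q)q_A - (49q_A). Setting ∂π_A/∂q_A = 0: 49 - 4q_A - 2(q_U) = 0.
Umbra's first-order condition: 74 - 4q_U - 2(q_A) = 0.
So q_A = (49 - 2q_U)/4 and q_U = (74 - 2q_A)/4.
Solving the pair: q_A = 4, q_U = 33/2.
Total output Q = 41/2, so price P = 98 - 2·(41/2) = 57.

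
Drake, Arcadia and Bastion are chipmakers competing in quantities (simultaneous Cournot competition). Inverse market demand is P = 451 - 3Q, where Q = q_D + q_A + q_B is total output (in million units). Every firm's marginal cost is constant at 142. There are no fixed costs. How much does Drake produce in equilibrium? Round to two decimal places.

Each firm earns π_i = (451 - 3Q)q_i - 142q_i.
Setting ∂π_i/∂q_i = 0 with rivals' quantities fixed: 309 - 6q_i - 3·Σ_{j≠i} q_j = 0.
With identical firms every q_j equals q_i, so Σ_{j≠i} q_j = 2q_i and 309 = 12q_i, giving q_i = 103/4.

25.75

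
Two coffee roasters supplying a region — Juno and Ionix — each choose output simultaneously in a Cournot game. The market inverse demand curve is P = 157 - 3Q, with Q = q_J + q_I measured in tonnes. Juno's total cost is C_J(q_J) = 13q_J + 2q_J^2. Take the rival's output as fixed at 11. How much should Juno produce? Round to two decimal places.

11.10

With the rival's output fixed at 11, Juno's profit is π_J = (157 - 3·11 - 3q_J)q_J - (13q_J + 2q_J²) = (124 - 3q_J)q_J - (13q_J + 2q_J²).
∂π_J/∂q_J = 111 - 10q_J = 0, so q_J = 111/10.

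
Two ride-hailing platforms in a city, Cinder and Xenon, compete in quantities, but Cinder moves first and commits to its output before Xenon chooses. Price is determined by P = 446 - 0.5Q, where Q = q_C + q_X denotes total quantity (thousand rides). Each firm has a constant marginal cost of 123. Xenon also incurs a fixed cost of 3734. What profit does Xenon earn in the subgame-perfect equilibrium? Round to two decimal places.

The follower Xenon best-responds to any q_C: π_X = (446 - 0.5Q)q_X - 123q_X.
Setting the follower's marginal profit to zero, 323 - (1/2)q_C - q_X = 0, i.e. q_X = (323 - (1/2)q_C).
Cinder substitutes q_X(q_C) into its own profit: π_C = q_C(446 - (1/2)q_C - (323 - (1/2)q_C)/2) - 123q_C = (569/2 - (1/4)q_C)q_C - 123q_C.
The leader's first-order condition 323/2 - (1/2)q_C = 0 yields q_C = 323.
Then q_X = (323 - (1/2)·323) = 323/2.
Price P = 446 - (1/2)·(969/2) = 815/4.
Xenon's profit: (815/4 - 123)·(323/2) - 3734 = 9307.1250.

9307.13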